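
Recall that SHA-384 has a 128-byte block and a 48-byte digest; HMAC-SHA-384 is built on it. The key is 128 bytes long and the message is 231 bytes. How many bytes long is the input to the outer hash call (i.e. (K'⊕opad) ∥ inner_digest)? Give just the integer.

Key is 128 ≤ 128 bytes, zero-padded: |K'| = 128.
Outer input = (K'⊕opad) ∥ H(inner) → 128 + 48 = 176 bytes.

176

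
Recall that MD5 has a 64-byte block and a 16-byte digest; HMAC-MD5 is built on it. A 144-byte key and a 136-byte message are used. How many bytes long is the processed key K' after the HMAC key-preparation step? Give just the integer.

Key is 144 > 64 bytes, so it is hashed to 16 bytes then zero-padded to 64: |K'| = 64.

64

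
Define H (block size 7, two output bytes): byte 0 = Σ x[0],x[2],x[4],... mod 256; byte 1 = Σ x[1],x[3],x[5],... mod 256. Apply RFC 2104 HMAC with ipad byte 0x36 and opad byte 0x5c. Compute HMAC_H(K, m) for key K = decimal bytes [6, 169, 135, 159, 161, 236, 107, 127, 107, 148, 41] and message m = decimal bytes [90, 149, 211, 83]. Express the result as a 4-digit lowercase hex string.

Key decimal bytes [6, 169, 135, 159, 161, 236, 107, 127, 107, 148, 41] = 06 a9 87 9f a1 ec 6b 7f 6b 94 29 is 11 bytes > B = 7, so hash it first: H(key) = 2d 47, then zero-pad to 7 bytes: K' = 2d 47 00 00 00 00 00.
K' ⊕ ipad = 1b 71 36 36 36 36 36.  K' ⊕ opad = 71 1b 5c 5c 5c 5c 5c.
Inner input = (K'⊕ipad) ∥ m = 1b 71 36 36 36 36 36 ∥ 5a 95 d3 53.
Inner hash: even-index sum = 421 mod 256 = 165; odd-index sum = 522 mod 256 = 10 → a5 0a.
Outer input = (K'⊕opad) ∥ inner = 71 1b 5c 5c 5c 5c 5c ∥ a5 0a.
Outer hash (tag): even-index sum = 399 mod 256 = 143; odd-index sum = 376 mod 256 = 120 → 8f 78.

8f78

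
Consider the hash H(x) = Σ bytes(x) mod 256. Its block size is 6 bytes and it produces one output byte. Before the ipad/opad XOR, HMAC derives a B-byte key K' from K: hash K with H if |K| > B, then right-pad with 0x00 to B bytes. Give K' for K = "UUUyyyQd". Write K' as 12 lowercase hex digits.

|K| = 8 > B = 6, so first hash the key.
H(K): sum = 85+85+85+121+121+121+81+100 = 799; mod 256 = 31 → 1f.
Zero-pad H(K) = 1f to 6 bytes: K' = 1f 00 00 00 00 00.

1f0000000000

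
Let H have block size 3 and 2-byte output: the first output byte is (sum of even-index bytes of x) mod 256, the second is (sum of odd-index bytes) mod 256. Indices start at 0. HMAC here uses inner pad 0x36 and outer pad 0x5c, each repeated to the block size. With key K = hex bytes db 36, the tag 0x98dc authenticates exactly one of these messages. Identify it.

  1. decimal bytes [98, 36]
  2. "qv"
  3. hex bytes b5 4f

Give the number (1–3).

3

Key hex bytes db 36 is 2 bytes ≤ B = 3; zero-pad to 3 bytes: K' = db 36 00.
K' ⊕ ipad = ed 00 36; K' ⊕ opad = 87 6a 5c.
m1: inner = H(ed 00 36 62 24) = 47 62; tag = H(87 6a 5c 47 62) = 45b1
m2: inner = H(ed 00 36 71 76) = 99 71; tag = H(87 6a 5c 99 71) = 5403
m3: inner = H(ed 00 36 b5 4f) = 72 b5; tag = H(87 6a 5c 72 b5) = 98dc ← matches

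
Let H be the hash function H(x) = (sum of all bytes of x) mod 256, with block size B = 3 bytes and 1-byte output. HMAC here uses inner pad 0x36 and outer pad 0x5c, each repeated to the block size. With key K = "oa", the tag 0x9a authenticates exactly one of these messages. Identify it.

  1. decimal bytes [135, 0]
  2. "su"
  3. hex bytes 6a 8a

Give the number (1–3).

2

Key "oa" = 6f 61 is 2 bytes ≤ B = 3; zero-pad to 3 bytes: K' = 6f 61 00.
K' ⊕ ipad = 59 57 36; K' ⊕ opad = 33 3d 5c.
m1: inner = H(59 57 36 87 00) = 6d; tag = H(33 3d 5c 6d) = 39
m2: inner = H(59 57 36 73 75) = ce; tag = H(33 3d 5c ce) = 9a ← matches
m3: inner = H(59 57 36 6a 8a) = da; tag = H(33 3d 5c da) = a6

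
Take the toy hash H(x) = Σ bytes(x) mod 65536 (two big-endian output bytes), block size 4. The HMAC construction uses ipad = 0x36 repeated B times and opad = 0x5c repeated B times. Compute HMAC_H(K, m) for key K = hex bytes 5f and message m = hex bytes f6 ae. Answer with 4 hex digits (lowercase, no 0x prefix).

01c8

Key hex bytes 5f is 1 byte ≤ B = 4; zero-pad to 4 bytes: K' = 5f 00 00 00.
K' ⊕ ipad = 69 36 36 36.  K' ⊕ opad = 03 5c 5c 5c.
Inner input = (K'⊕ipad) ∥ m = 69 36 36 36 ∥ f6 ae.
Inner hash: sum = 105+54+54+54+246+174 = 687 → 02 af.
Outer input = (K'⊕opad) ∥ inner = 03 5c 5c 5c ∥ 02 af.
Outer hash (tag): sum = 3+92+92+92+2+175 = 456 → 01 c8.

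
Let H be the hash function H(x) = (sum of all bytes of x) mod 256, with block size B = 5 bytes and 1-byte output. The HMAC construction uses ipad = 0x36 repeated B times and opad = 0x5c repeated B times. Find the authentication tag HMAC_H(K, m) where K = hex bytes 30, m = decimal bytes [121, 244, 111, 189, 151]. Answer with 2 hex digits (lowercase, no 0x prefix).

ea

Key hex bytes 30 is 1 byte ≤ B = 5; zero-pad to 5 bytes: K' = 30 00 00 00 00.
K' ⊕ ipad = 06 36 36 36 36.  K' ⊕ opad = 6c 5c 5c 5c 5c.
Inner input = (K'⊕ipad) ∥ m = 06 36 36 36 36 ∥ 79 f4 6f bd 97.
Inner hash: sum = 6+54+54+54+54+121+244+111+189+151 = 1038; mod 256 = 14 → 0e.
Outer input = (K'⊕opad) ∥ inner = 6c 5c 5c 5c 5c ∥ 0e.
Outer hash (tag): sum = 108+92+92+92+92+14 = 490; mod 256 = 234 → ea.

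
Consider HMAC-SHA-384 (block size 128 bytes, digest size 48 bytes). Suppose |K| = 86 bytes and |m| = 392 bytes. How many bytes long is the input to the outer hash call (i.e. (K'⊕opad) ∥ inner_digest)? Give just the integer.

Key is 86 ≤ 128 bytes, zero-padded: |K'| = 128.
Outer input = (K'⊕opad) ∥ H(inner) → 128 + 48 = 176 bytes.

176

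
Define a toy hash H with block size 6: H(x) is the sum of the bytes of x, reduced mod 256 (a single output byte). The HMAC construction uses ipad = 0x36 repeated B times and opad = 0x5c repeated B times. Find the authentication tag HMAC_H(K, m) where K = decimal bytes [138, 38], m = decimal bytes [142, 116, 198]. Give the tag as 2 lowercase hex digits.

Key decimal bytes [138, 38] = 8a 26 is 2 bytes ≤ B = 6; zero-pad to 6 bytes: K' = 8a 26 00 00 00 00.
K' ⊕ ipad = bc 10 36 36 36 36.  K' ⊕ opad = d6 7a 5c 5c 5c 5c.
Inner input = (K'⊕ipad) ∥ m = bc 10 36 36 36 36 ∥ 8e 74 c6.
Inner hash: sum = 188+16+54+54+54+54+142+116+198 = 876; mod 256 = 108 → 6c.
Outer input = (K'⊕opad) ∥ inner = d6 7a 5c 5c 5c 5c ∥ 6c.
Outer hash (tag): sum = 214+122+92+92+92+92+108 = 812; mod 256 = 44 → 2c.

2c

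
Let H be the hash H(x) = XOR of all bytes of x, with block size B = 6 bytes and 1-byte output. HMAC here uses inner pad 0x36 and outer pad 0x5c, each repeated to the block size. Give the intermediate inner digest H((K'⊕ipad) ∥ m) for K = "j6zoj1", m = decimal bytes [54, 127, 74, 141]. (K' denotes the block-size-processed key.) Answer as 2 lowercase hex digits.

9c

Key "j6zoj1" = 6a 36 7a 6f 6a 31 is exactly B = 6 bytes: K' = 6a 36 7a 6f 6a 31.
K' ⊕ ipad = 5c 00 4c 59 5c 07.
Inner input = 5c 00 4c 59 5c 07 ∥ 36 7f 4a 8d.
Inner hash: XOR 5c⊕00⊕4c⊕59⊕5c⊕07⊕36⊕7f⊕4a⊕8d = 9c.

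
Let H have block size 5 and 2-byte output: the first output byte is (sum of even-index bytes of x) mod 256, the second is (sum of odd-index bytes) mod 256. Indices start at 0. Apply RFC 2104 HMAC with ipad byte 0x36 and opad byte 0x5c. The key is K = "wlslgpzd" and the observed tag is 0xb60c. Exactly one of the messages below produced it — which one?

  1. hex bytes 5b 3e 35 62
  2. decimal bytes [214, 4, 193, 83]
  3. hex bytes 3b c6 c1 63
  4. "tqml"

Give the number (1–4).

Key "wlslgpzd" = 77 6c 73 6c 67 70 7a 64 is 8 bytes > B = 5, so hash it first: H(key) = cb ac, then zero-pad to 5 bytes: K' = cb ac 00 00 00.
K' ⊕ ipad = fd 9a 36 36 36; K' ⊕ opad = 97 f0 5c 5c 5c.
m1: inner = H(fd 9a 36 36 36 5b 3e 35 62) = 09 60; tag = H(97 f0 5c 5c 5c 09 60) = af55
m2: inner = H(fd 9a 36 36 36 d6 04 c1 53) = c0 67; tag = H(97 f0 5c 5c 5c c0 67) = b60c ← matches
m3: inner = H(fd 9a 36 36 36 3b c6 c1 63) = 92 cc; tag = H(97 f0 5c 5c 5c 92 cc) = 1bde
m4: inner = H(fd 9a 36 36 36 74 71 6d 6c) = 46 b1; tag = H(97 f0 5c 5c 5c 46 b1) = 0092

2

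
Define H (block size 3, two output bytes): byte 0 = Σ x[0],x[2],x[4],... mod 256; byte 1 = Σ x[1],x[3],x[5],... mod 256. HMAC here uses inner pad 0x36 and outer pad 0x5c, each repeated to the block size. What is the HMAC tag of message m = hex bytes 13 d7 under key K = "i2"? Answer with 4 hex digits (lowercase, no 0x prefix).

Key "i2" = 69 32 is 2 bytes ≤ B = 3; zero-pad to 3 bytes: K' = 69 32 00.
K' ⊕ ipad = 5f 04 36.  K' ⊕ opad = 35 6e 5c.
Inner input = (K'⊕ipad) ∥ m = 5f 04 36 ∥ 13 d7.
Inner hash: even-index sum = 364 mod 256 = 108; odd-index sum = 23 mod 256 = 23 → 6c 17.
Outer input = (K'⊕opad) ∥ inner = 35 6e 5c ∥ 6c 17.
Outer hash (tag): even-index sum = 168 mod 256 = 168; odd-index sum = 218 mod 256 = 218 → a8 da.

a8da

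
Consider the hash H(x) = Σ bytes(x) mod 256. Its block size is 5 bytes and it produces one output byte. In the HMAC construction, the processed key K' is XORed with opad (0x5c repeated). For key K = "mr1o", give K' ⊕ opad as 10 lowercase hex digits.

Key "mr1o" = 6d 72 31 6f is 4 bytes ≤ B = 5; zero-pad to 5 bytes: K' = 6d 72 31 6f 00.
XOR each byte with 0x5c: 6d⊕5c=31, 72⊕5c=2e, 31⊕5c=6d, 6f⊕5c=33, 00⊕5c=5c.

312e6d335c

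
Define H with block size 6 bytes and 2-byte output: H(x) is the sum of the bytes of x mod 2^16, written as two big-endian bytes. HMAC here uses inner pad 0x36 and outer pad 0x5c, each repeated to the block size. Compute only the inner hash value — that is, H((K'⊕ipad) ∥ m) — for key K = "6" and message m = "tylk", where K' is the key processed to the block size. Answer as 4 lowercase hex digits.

Key "6" = 36 is 1 byte ≤ B = 6; zero-pad to 6 bytes: K' = 36 00 00 00 00 00.
K' ⊕ ipad = 00 36 36 36 36 36.
Inner input = 00 36 36 36 36 36 ∥ 74 79 6c 6b.
Inner hash: sum = 0+54+54+54+54+54+116+121+108+107 = 722 → 02 d2.

02d2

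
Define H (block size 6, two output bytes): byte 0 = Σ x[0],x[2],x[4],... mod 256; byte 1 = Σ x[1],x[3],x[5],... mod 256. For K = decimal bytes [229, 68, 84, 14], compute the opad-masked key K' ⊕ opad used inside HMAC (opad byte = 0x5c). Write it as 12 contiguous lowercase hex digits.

Key decimal bytes [229, 68, 84, 14] = e5 44 54 0e is 4 bytes ≤ B = 6; zero-pad to 6 bytes: K' = e5 44 54 0e 00 00.
XOR each byte with 0x5c: e5⊕5c=b9, 44⊕5c=18, 54⊕5c=08, 0e⊕5c=52, 00⊕5c=5c, 00⊕5c=5c.

b91808525c5c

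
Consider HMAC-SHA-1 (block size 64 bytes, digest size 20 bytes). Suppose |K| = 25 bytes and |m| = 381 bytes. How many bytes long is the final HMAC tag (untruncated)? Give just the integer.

20

The tag is one SHA-1 digest: 20 bytes.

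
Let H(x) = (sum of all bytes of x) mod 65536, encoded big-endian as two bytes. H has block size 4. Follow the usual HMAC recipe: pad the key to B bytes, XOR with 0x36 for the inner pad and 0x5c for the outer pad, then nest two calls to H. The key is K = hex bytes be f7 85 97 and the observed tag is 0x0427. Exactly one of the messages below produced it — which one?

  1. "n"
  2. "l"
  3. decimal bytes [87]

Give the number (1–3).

Key hex bytes be f7 85 97 is exactly B = 4 bytes: K' = be f7 85 97.
K' ⊕ ipad = 88 c1 b3 a1; K' ⊕ opad = e2 ab d9 cb.
m1: inner = H(88 c1 b3 a1 6e) = 03 0b; tag = H(e2 ab d9 cb 03 0b) = 033f
m2: inner = H(88 c1 b3 a1 6c) = 03 09; tag = H(e2 ab d9 cb 03 09) = 033d
m3: inner = H(88 c1 b3 a1 57) = 02 f4; tag = H(e2 ab d9 cb 02 f4) = 0427 ← matches

3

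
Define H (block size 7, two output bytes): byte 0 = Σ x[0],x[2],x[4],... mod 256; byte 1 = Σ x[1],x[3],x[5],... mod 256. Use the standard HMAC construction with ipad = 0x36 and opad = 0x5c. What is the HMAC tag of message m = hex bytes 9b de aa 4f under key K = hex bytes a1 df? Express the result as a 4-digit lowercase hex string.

aba1

Key hex bytes a1 df is 2 bytes ≤ B = 7; zero-pad to 7 bytes: K' = a1 df 00 00 00 00 00.
K' ⊕ ipad = 97 e9 36 36 36 36 36.  K' ⊕ opad = fd 83 5c 5c 5c 5c 5c.
Inner input = (K'⊕ipad) ∥ m = 97 e9 36 36 36 36 36 ∥ 9b de aa 4f.
Inner hash: even-index sum = 614 mod 256 = 102; odd-index sum = 666 mod 256 = 154 → 66 9a.
Outer input = (K'⊕opad) ∥ inner = fd 83 5c 5c 5c 5c 5c ∥ 66 9a.
Outer hash (tag): even-index sum = 683 mod 256 = 171; odd-index sum = 417 mod 256 = 161 → ab a1.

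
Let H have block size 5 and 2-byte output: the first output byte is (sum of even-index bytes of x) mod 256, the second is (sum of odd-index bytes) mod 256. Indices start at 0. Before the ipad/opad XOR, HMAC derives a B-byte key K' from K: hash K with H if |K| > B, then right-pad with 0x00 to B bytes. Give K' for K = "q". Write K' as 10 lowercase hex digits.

Key "q" = 71 is 1 byte ≤ B = 5; zero-pad to 5 bytes: K' = 71 00 00 00 00.

7100000000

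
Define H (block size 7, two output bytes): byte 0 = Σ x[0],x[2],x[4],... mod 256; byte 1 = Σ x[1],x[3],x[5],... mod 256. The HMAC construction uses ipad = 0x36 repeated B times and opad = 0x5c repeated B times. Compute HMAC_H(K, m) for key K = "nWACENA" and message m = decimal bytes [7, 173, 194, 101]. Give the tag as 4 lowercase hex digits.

Key "nWACENA" = 6e 57 41 43 45 4e 41 is exactly B = 7 bytes: K' = 6e 57 41 43 45 4e 41.
K' ⊕ ipad = 58 61 77 75 73 78 77.  K' ⊕ opad = 32 0b 1d 1f 19 12 1d.
Inner input = (K'⊕ipad) ∥ m = 58 61 77 75 73 78 77 ∥ 07 ad c2 65.
Inner hash: even-index sum = 715 mod 256 = 203; odd-index sum = 535 mod 256 = 23 → cb 17.
Outer input = (K'⊕opad) ∥ inner = 32 0b 1d 1f 19 12 1d ∥ cb 17.
Outer hash (tag): even-index sum = 156 mod 256 = 156; odd-index sum = 263 mod 256 = 7 → 9c 07.

9c07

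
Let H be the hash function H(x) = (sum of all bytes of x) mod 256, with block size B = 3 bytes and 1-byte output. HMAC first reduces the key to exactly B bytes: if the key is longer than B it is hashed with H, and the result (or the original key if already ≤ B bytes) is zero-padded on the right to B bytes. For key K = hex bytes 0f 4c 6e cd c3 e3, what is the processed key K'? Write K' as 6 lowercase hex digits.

|K| = 6 > B = 3, so first hash the key.
H(K): sum = 15+76+110+205+195+227 = 828; mod 256 = 60 → 3c.
Zero-pad H(K) = 3c to 3 bytes: K' = 3c 00 00.

3c0000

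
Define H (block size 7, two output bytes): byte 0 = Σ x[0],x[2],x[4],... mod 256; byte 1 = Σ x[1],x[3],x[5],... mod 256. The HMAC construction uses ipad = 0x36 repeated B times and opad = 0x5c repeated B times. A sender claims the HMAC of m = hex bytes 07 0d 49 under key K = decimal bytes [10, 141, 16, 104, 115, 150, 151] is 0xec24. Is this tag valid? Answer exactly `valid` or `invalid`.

Key decimal bytes [10, 141, 16, 104, 115, 150, 151] = 0a 8d 10 68 73 96 97 is exactly B = 7 bytes: K' = 0a 8d 10 68 73 96 97.
K' ⊕ ipad = 3c bb 26 5e 45 a0 a1; K' ⊕ opad = 56 d1 4c 34 2f ca cb.
Inner hash: even-index sum = 341 mod 256 = 85; odd-index sum = 521 mod 256 = 9 → 55 09.
Outer hash (recomputed tag): even-index sum = 421 mod 256 = 165; odd-index sum = 548 mod 256 = 36 → a5 24.
Recomputed tag = a524; claimed = ec24 → mismatch.

invalid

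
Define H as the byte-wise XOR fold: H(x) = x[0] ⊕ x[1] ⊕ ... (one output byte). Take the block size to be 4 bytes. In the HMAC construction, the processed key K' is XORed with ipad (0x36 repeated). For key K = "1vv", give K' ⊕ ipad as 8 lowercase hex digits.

07404036

Key "1vv" = 31 76 76 is 3 bytes ≤ B = 4; zero-pad to 4 bytes: K' = 31 76 76 00.
XOR each byte with 0x36: 31⊕36=07, 76⊕36=40, 76⊕36=40, 00⊕36=36.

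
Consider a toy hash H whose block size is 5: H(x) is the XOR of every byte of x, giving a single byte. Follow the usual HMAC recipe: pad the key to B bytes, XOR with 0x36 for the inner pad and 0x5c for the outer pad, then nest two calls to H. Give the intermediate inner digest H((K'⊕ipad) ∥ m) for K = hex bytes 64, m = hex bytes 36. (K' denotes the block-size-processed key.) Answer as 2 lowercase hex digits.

64

Key hex bytes 64 is 1 byte ≤ B = 5; zero-pad to 5 bytes: K' = 64 00 00 00 00.
K' ⊕ ipad = 52 36 36 36 36.
Inner input = 52 36 36 36 36 ∥ 36.
Inner hash: XOR 52⊕36⊕36⊕36⊕36⊕36 = 64.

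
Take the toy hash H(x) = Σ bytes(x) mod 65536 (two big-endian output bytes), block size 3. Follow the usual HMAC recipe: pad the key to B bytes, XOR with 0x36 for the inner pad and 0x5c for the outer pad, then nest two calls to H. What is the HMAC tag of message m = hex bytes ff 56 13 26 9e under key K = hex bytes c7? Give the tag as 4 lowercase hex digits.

01df

Key hex bytes c7 is 1 byte ≤ B = 3; zero-pad to 3 bytes: K' = c7 00 00.
K' ⊕ ipad = f1 36 36.  K' ⊕ opad = 9b 5c 5c.
Inner input = (K'⊕ipad) ∥ m = f1 36 36 ∥ ff 56 13 26 9e.
Inner hash: sum = 241+54+54+255+86+19+38+158 = 905 → 03 89.
Outer input = (K'⊕opad) ∥ inner = 9b 5c 5c ∥ 03 89.
Outer hash (tag): sum = 155+92+92+3+137 = 479 → 01 df.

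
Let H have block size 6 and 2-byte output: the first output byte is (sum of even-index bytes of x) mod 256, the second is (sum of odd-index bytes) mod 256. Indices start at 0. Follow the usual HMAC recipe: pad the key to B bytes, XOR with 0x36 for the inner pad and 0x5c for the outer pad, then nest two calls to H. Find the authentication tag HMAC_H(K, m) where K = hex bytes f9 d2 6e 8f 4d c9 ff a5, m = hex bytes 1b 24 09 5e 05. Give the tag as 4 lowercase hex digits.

Key hex bytes f9 d2 6e 8f 4d c9 ff a5 is 8 bytes > B = 6, so hash it first: H(key) = b3 cf, then zero-pad to 6 bytes: K' = b3 cf 00 00 00 00.
K' ⊕ ipad = 85 f9 36 36 36 36.  K' ⊕ opad = ef 93 5c 5c 5c 5c.
Inner input = (K'⊕ipad) ∥ m = 85 f9 36 36 36 36 ∥ 1b 24 09 5e 05.
Inner hash: even-index sum = 282 mod 256 = 26; odd-index sum = 487 mod 256 = 231 → 1a e7.
Outer input = (K'⊕opad) ∥ inner = ef 93 5c 5c 5c 5c ∥ 1a e7.
Outer hash (tag): even-index sum = 449 mod 256 = 193; odd-index sum = 562 mod 256 = 50 → c1 32.

c132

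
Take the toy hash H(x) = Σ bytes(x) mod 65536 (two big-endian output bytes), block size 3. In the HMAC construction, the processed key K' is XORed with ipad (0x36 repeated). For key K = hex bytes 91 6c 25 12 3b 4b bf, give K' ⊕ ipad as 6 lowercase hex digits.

344f36

Key hex bytes 91 6c 25 12 3b 4b bf is 7 bytes > B = 3, so hash it first: H(key) = 02 79, then zero-pad to 3 bytes: K' = 02 79 00.
XOR each byte with 0x36: 02⊕36=34, 79⊕36=4f, 00⊕36=36.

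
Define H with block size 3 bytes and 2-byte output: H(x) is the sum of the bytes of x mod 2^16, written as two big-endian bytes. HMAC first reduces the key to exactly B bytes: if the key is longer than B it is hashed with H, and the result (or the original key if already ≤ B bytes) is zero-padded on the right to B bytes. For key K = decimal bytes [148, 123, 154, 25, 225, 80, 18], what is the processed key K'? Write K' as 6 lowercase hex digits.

030500

|K| = 7 > B = 3, so first hash the key.
H(K): sum = 148+123+154+25+225+80+18 = 773 → 03 05.
Zero-pad H(K) = 03 05 to 3 bytes: K' = 03 05 00.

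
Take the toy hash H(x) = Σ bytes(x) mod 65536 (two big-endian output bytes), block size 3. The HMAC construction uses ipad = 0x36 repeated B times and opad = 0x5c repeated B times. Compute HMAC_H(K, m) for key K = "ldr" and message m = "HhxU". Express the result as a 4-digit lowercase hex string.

0105

Key "ldr" = 6c 64 72 is exactly B = 3 bytes: K' = 6c 64 72.
K' ⊕ ipad = 5a 52 44.  K' ⊕ opad = 30 38 2e.
Inner input = (K'⊕ipad) ∥ m = 5a 52 44 ∥ 48 68 78 55.
Inner hash: sum = 90+82+68+72+104+120+85 = 621 → 02 6d.
Outer input = (K'⊕opad) ∥ inner = 30 38 2e ∥ 02 6d.
Outer hash (tag): sum = 48+56+46+2+109 = 261 → 01 05.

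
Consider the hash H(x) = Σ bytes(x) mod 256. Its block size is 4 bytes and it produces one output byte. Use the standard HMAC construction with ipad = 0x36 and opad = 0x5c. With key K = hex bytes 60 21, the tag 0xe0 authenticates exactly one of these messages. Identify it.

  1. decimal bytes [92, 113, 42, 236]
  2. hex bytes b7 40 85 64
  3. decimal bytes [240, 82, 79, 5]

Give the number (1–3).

Key hex bytes 60 21 is 2 bytes ≤ B = 4; zero-pad to 4 bytes: K' = 60 21 00 00.
K' ⊕ ipad = 56 17 36 36; K' ⊕ opad = 3c 7d 5c 5c.
m1: inner = H(56 17 36 36 5c 71 2a ec) = bc; tag = H(3c 7d 5c 5c bc) = 2d
m2: inner = H(56 17 36 36 b7 40 85 64) = b9; tag = H(3c 7d 5c 5c b9) = 2a
m3: inner = H(56 17 36 36 f0 52 4f 05) = 6f; tag = H(3c 7d 5c 5c 6f) = e0 ← matches

3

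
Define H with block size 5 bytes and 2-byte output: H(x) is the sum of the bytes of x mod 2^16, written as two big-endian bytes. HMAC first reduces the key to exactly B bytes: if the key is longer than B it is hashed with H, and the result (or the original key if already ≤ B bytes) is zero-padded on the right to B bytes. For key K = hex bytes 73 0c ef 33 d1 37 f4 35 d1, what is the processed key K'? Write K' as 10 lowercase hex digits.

04a3000000

|K| = 9 > B = 5, so first hash the key.
H(K): sum = 115+12+239+51+209+55+244+53+209 = 1187 → 04 a3.
Zero-pad H(K) = 04 a3 to 5 bytes: K' = 04 a3 00 00 00.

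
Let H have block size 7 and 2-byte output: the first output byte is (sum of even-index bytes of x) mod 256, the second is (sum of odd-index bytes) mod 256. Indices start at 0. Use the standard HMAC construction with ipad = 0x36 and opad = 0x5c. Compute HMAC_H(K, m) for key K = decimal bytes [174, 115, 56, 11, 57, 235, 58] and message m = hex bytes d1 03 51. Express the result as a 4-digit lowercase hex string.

a201

Key decimal bytes [174, 115, 56, 11, 57, 235, 58] = ae 73 38 0b 39 eb 3a is exactly B = 7 bytes: K' = ae 73 38 0b 39 eb 3a.
K' ⊕ ipad = 98 45 0e 3d 0f dd 0c.  K' ⊕ opad = f2 2f 64 57 65 b7 66.
Inner input = (K'⊕ipad) ∥ m = 98 45 0e 3d 0f dd 0c ∥ d1 03 51.
Inner hash: even-index sum = 196 mod 256 = 196; odd-index sum = 641 mod 256 = 129 → c4 81.
Outer input = (K'⊕opad) ∥ inner = f2 2f 64 57 65 b7 66 ∥ c4 81.
Outer hash (tag): even-index sum = 674 mod 256 = 162; odd-index sum = 513 mod 256 = 1 → a2 01.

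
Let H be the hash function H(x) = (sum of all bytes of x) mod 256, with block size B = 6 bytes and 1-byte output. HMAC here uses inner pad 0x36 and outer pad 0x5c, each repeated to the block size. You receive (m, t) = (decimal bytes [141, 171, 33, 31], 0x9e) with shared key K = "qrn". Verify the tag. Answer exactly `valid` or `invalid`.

valid

Key "qrn" = 71 72 6e is 3 bytes ≤ B = 6; zero-pad to 6 bytes: K' = 71 72 6e 00 00 00.
K' ⊕ ipad = 47 44 58 36 36 36; K' ⊕ opad = 2d 2e 32 5c 5c 5c.
Inner hash: sum = 71+68+88+54+54+54+141+171+33+31 = 765; mod 256 = 253 → fd.
Outer hash (recomputed tag): sum = 45+46+50+92+92+92+253 = 670; mod 256 = 158 → 9e.
Recomputed tag = 9e; claimed = 9e → match.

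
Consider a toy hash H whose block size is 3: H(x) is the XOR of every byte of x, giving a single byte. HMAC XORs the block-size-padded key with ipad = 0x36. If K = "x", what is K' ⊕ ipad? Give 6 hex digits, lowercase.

Key "x" = 78 is 1 byte ≤ B = 3; zero-pad to 3 bytes: K' = 78 00 00.
XOR each byte with 0x36: 78⊕36=4e, 00⊕36=36, 00⊕36=36.

4e3636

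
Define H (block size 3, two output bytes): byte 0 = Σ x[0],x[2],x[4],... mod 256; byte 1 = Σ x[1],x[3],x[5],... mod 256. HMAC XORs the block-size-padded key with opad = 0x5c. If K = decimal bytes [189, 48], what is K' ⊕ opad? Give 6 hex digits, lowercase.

Key decimal bytes [189, 48] = bd 30 is 2 bytes ≤ B = 3; zero-pad to 3 bytes: K' = bd 30 00.
XOR each byte with 0x5c: bd⊕5c=e1, 30⊕5c=6c, 00⊕5c=5c.

e16c5c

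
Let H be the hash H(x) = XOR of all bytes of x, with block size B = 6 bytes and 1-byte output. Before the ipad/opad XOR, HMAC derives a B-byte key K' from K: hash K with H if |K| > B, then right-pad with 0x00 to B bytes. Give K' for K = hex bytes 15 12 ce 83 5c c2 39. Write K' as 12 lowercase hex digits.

ed0000000000

|K| = 7 > B = 6, so first hash the key.
H(K): XOR 15⊕12⊕ce⊕83⊕5c⊕c2⊕39 = ed.
Zero-pad H(K) = ed to 6 bytes: K' = ed 00 00 00 00 00.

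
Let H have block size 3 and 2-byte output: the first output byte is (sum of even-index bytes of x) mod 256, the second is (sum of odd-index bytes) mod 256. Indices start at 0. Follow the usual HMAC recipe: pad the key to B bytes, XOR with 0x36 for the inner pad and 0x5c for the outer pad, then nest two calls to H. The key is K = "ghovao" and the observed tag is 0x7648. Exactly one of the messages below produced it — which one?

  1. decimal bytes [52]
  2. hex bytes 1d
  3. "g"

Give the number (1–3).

1

Key "ghovao" = 67 68 6f 76 61 6f is 6 bytes > B = 3, so hash it first: H(key) = 37 4d, then zero-pad to 3 bytes: K' = 37 4d 00.
K' ⊕ ipad = 01 7b 36; K' ⊕ opad = 6b 11 5c.
m1: inner = H(01 7b 36 34) = 37 af; tag = H(6b 11 5c 37 af) = 7648 ← matches
m2: inner = H(01 7b 36 1d) = 37 98; tag = H(6b 11 5c 37 98) = 5f48
m3: inner = H(01 7b 36 67) = 37 e2; tag = H(6b 11 5c 37 e2) = a948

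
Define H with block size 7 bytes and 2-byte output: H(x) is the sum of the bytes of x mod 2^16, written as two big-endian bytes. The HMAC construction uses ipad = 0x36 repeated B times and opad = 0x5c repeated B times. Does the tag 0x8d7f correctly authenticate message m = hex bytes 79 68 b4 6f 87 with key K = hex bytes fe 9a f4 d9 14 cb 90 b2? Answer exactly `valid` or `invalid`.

invalid

Key hex bytes fe 9a f4 d9 14 cb 90 b2 is 8 bytes > B = 7, so hash it first: H(key) = 05 86, then zero-pad to 7 bytes: K' = 05 86 00 00 00 00 00.
K' ⊕ ipad = 33 b0 36 36 36 36 36; K' ⊕ opad = 59 da 5c 5c 5c 5c 5c.
Inner hash: sum = 51+176+54+54+54+54+54+121+104+180+111+135 = 1148 → 04 7c.
Outer hash (recomputed tag): sum = 89+218+92+92+92+92+92+4+124 = 895 → 03 7f.
Recomputed tag = 037f; claimed = 8d7f → mismatch.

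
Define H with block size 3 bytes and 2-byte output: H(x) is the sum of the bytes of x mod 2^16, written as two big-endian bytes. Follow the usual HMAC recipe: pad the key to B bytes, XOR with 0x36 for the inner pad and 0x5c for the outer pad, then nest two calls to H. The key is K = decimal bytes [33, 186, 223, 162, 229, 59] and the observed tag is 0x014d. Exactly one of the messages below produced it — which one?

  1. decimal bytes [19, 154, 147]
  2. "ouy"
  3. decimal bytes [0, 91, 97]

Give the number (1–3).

3

Key decimal bytes [33, 186, 223, 162, 229, 59] = 21 ba df a2 e5 3b is 6 bytes > B = 3, so hash it first: H(key) = 03 7c, then zero-pad to 3 bytes: K' = 03 7c 00.
K' ⊕ ipad = 35 4a 36; K' ⊕ opad = 5f 20 5c.
m1: inner = H(35 4a 36 13 9a 93) = 01 f5; tag = H(5f 20 5c 01 f5) = 01d1
m2: inner = H(35 4a 36 6f 75 79) = 02 12; tag = H(5f 20 5c 02 12) = 00ef
m3: inner = H(35 4a 36 00 5b 61) = 01 71; tag = H(5f 20 5c 01 71) = 014d ← matches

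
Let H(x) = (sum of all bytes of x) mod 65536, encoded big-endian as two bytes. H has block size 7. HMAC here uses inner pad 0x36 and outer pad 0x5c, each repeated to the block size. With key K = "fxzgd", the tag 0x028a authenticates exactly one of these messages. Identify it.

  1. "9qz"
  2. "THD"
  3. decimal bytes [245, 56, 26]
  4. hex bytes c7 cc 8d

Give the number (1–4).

Key "fxzgd" = 66 78 7a 67 64 is 5 bytes ≤ B = 7; zero-pad to 7 bytes: K' = 66 78 7a 67 64 00 00.
K' ⊕ ipad = 50 4e 4c 51 52 36 36; K' ⊕ opad = 3a 24 26 3b 38 5c 5c.
m1: inner = H(50 4e 4c 51 52 36 36 39 71 7a) = 03 1d; tag = H(3a 24 26 3b 38 5c 5c 03 1d) = 01cf
m2: inner = H(50 4e 4c 51 52 36 36 54 48 44) = 02 d9; tag = H(3a 24 26 3b 38 5c 5c 02 d9) = 028a ← matches
m3: inner = H(50 4e 4c 51 52 36 36 f5 38 1a) = 03 40; tag = H(3a 24 26 3b 38 5c 5c 03 40) = 01f2
m4: inner = H(50 4e 4c 51 52 36 36 c7 cc 8d) = 04 19; tag = H(3a 24 26 3b 38 5c 5c 04 19) = 01cc

2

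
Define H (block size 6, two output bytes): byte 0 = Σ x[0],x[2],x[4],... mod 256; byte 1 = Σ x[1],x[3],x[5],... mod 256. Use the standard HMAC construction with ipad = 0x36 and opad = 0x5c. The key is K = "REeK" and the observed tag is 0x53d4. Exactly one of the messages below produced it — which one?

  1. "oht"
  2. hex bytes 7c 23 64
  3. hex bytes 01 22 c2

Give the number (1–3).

3

Key "REeK" = 52 45 65 4b is 4 bytes ≤ B = 6; zero-pad to 6 bytes: K' = 52 45 65 4b 00 00.
K' ⊕ ipad = 64 73 53 7d 36 36; K' ⊕ opad = 0e 19 39 17 5c 5c.
m1: inner = H(64 73 53 7d 36 36 6f 68 74) = d0 8e; tag = H(0e 19 39 17 5c 5c d0 8e) = 731a
m2: inner = H(64 73 53 7d 36 36 7c 23 64) = cd 49; tag = H(0e 19 39 17 5c 5c cd 49) = 70d5
m3: inner = H(64 73 53 7d 36 36 01 22 c2) = b0 48; tag = H(0e 19 39 17 5c 5c b0 48) = 53d4 ← matches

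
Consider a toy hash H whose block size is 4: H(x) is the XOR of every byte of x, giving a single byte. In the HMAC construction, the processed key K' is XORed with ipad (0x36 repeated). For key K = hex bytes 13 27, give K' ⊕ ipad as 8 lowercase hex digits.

Key hex bytes 13 27 is 2 bytes ≤ B = 4; zero-pad to 4 bytes: K' = 13 27 00 00.
XOR each byte with 0x36: 13⊕36=25, 27⊕36=11, 00⊕36=36, 00⊕36=36.

25113636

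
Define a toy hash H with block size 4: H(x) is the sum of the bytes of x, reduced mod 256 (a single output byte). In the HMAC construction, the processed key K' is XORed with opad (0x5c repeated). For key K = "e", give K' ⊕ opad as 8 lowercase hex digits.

Key "e" = 65 is 1 byte ≤ B = 4; zero-pad to 4 bytes: K' = 65 00 00 00.
XOR each byte with 0x5c: 65⊕5c=39, 00⊕5c=5c, 00⊕5c=5c, 00⊕5c=5c.

395c5c5c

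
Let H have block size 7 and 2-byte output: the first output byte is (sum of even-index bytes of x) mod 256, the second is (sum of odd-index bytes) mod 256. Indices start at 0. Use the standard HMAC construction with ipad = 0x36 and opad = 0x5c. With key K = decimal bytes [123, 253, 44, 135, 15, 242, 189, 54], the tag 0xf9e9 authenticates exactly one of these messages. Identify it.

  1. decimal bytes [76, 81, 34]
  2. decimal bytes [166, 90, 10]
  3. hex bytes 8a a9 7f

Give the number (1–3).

Key decimal bytes [123, 253, 44, 135, 15, 242, 189, 54] = 7b fd 2c 87 0f f2 bd 36 is 8 bytes > B = 7, so hash it first: H(key) = 73 ac, then zero-pad to 7 bytes: K' = 73 ac 00 00 00 00 00.
K' ⊕ ipad = 45 9a 36 36 36 36 36; K' ⊕ opad = 2f f0 5c 5c 5c 5c 5c.
m1: inner = H(45 9a 36 36 36 36 36 4c 51 22) = 38 74; tag = H(2f f0 5c 5c 5c 5c 5c 38 74) = b7e0
m2: inner = H(45 9a 36 36 36 36 36 a6 5a 0a) = 41 b6; tag = H(2f f0 5c 5c 5c 5c 5c 41 b6) = f9e9 ← matches
m3: inner = H(45 9a 36 36 36 36 36 8a a9 7f) = 90 0f; tag = H(2f f0 5c 5c 5c 5c 5c 90 0f) = 5238

2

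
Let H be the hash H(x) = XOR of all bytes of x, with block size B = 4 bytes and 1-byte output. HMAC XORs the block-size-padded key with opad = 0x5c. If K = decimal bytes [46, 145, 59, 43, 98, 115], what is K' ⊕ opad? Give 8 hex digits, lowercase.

Key decimal bytes [46, 145, 59, 43, 98, 115] = 2e 91 3b 2b 62 73 is 6 bytes > B = 4, so hash it first: H(key) = be, then zero-pad to 4 bytes: K' = be 00 00 00.
XOR each byte with 0x5c: be⊕5c=e2, 00⊕5c=5c, 00⊕5c=5c, 00⊕5c=5c.

e25c5c5c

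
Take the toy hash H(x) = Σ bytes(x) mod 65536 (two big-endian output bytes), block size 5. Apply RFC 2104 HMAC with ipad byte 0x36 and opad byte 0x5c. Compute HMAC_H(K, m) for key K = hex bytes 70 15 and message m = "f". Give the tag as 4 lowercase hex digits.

Key hex bytes 70 15 is 2 bytes ≤ B = 5; zero-pad to 5 bytes: K' = 70 15 00 00 00.
K' ⊕ ipad = 46 23 36 36 36.  K' ⊕ opad = 2c 49 5c 5c 5c.
Inner input = (K'⊕ipad) ∥ m = 46 23 36 36 36 ∥ 66.
Inner hash: sum = 70+35+54+54+54+102 = 369 → 01 71.
Outer input = (K'⊕opad) ∥ inner = 2c 49 5c 5c 5c ∥ 01 71.
Outer hash (tag): sum = 44+73+92+92+92+1+113 = 507 → 01 fb.

01fb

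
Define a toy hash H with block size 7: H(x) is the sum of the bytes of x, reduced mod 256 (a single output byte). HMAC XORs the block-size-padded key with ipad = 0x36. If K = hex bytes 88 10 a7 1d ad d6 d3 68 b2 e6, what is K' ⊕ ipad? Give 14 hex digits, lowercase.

84363636363636

Key hex bytes 88 10 a7 1d ad d6 d3 68 b2 e6 is 10 bytes > B = 7, so hash it first: H(key) = b2, then zero-pad to 7 bytes: K' = b2 00 00 00 00 00 00.
XOR each byte with 0x36: b2⊕36=84, 00⊕36=36, 00⊕36=36, 00⊕36=36, 00⊕36=36, 00⊕36=36, 00⊕36=36.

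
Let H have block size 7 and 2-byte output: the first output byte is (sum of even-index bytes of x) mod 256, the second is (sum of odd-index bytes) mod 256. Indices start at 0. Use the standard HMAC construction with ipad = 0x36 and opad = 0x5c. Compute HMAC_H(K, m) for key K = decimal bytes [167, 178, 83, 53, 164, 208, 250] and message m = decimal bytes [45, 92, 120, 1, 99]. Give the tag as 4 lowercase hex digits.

1d94

Key decimal bytes [167, 178, 83, 53, 164, 208, 250] = a7 b2 53 35 a4 d0 fa is exactly B = 7 bytes: K' = a7 b2 53 35 a4 d0 fa.
K' ⊕ ipad = 91 84 65 03 92 e6 cc.  K' ⊕ opad = fb ee 0f 69 f8 8c a6.
Inner input = (K'⊕ipad) ∥ m = 91 84 65 03 92 e6 cc ∥ 2d 5c 78 01 63.
Inner hash: even-index sum = 689 mod 256 = 177; odd-index sum = 629 mod 256 = 117 → b1 75.
Outer input = (K'⊕opad) ∥ inner = fb ee 0f 69 f8 8c a6 ∥ b1 75.
Outer hash (tag): even-index sum = 797 mod 256 = 29; odd-index sum = 660 mod 256 = 148 → 1d 94.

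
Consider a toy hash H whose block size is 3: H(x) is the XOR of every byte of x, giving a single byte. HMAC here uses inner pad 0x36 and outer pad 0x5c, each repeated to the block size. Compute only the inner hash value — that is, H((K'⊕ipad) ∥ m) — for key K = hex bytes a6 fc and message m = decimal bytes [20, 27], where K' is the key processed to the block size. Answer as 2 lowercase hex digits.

63

Key hex bytes a6 fc is 2 bytes ≤ B = 3; zero-pad to 3 bytes: K' = a6 fc 00.
K' ⊕ ipad = 90 ca 36.
Inner input = 90 ca 36 ∥ 14 1b.
Inner hash: XOR 90⊕ca⊕36⊕14⊕1b = 63.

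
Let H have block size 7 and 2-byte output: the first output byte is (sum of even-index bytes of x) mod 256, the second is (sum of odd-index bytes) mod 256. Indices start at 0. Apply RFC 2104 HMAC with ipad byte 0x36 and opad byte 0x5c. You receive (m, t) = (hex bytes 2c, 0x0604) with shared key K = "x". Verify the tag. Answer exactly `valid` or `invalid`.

Key "x" = 78 is 1 byte ≤ B = 7; zero-pad to 7 bytes: K' = 78 00 00 00 00 00 00.
K' ⊕ ipad = 4e 36 36 36 36 36 36; K' ⊕ opad = 24 5c 5c 5c 5c 5c 5c.
Inner hash: even-index sum = 240 mod 256 = 240; odd-index sum = 206 mod 256 = 206 → f0 ce.
Outer hash (recomputed tag): even-index sum = 518 mod 256 = 6; odd-index sum = 516 mod 256 = 4 → 06 04.
Recomputed tag = 0604; claimed = 0604 → match.

valid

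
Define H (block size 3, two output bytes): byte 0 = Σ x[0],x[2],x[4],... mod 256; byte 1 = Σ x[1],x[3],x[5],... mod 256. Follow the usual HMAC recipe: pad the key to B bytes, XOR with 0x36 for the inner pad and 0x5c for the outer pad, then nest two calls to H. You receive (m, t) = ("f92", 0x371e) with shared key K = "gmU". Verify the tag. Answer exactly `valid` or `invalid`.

valid

Key "gmU" = 67 6d 55 is exactly B = 3 bytes: K' = 67 6d 55.
K' ⊕ ipad = 51 5b 63; K' ⊕ opad = 3b 31 09.
Inner hash: even-index sum = 237 mod 256 = 237; odd-index sum = 243 mod 256 = 243 → ed f3.
Outer hash (recomputed tag): even-index sum = 311 mod 256 = 55; odd-index sum = 286 mod 256 = 30 → 37 1e.
Recomputed tag = 371e; claimed = 371e → match.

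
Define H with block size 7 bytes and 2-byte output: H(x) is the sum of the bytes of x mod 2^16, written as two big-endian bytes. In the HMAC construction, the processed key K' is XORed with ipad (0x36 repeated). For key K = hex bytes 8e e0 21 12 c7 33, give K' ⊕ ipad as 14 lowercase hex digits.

Key hex bytes 8e e0 21 12 c7 33 is 6 bytes ≤ B = 7; zero-pad to 7 bytes: K' = 8e e0 21 12 c7 33 00.
XOR each byte with 0x36: 8e⊕36=b8, e0⊕36=d6, 21⊕36=17, 12⊕36=24, c7⊕36=f1, 33⊕36=05, 00⊕36=36.

b8d61724f10536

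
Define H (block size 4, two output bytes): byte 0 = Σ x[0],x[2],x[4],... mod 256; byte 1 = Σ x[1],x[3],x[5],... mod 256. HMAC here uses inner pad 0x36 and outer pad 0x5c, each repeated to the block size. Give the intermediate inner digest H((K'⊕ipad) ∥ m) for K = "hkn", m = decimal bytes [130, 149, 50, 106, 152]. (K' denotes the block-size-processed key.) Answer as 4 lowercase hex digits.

0292

Key "hkn" = 68 6b 6e is 3 bytes ≤ B = 4; zero-pad to 4 bytes: K' = 68 6b 6e 00.
K' ⊕ ipad = 5e 5d 58 36.
Inner input = 5e 5d 58 36 ∥ 82 95 32 6a 98.
Inner hash: even-index sum = 514 mod 256 = 2; odd-index sum = 402 mod 256 = 146 → 02 92.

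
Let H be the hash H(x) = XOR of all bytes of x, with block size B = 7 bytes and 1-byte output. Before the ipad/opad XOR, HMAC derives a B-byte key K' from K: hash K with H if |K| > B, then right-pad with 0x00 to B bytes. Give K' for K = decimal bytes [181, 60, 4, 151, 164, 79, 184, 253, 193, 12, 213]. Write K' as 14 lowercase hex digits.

|K| = 11 > B = 7, so first hash the key.
H(K): XOR b5⊕3c⊕04⊕97⊕a4⊕4f⊕b8⊕fd⊕c1⊕0c⊕d5 = ac.
Zero-pad H(K) = ac to 7 bytes: K' = ac 00 00 00 00 00 00.

ac000000000000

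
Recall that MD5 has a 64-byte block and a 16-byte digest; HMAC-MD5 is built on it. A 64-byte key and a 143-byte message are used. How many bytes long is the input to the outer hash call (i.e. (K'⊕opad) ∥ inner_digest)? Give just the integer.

80

Key is 64 ≤ 64 bytes, zero-padded: |K'| = 64.
Outer input = (K'⊕opad) ∥ H(inner) → 64 + 16 = 80 bytes.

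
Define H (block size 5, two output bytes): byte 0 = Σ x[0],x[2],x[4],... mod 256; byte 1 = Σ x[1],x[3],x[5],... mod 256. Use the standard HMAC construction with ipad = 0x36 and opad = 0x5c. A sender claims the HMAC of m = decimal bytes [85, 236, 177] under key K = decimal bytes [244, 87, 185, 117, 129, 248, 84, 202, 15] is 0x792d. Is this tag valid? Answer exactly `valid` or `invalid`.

Key decimal bytes [244, 87, 185, 117, 129, 248, 84, 202, 15] = f4 57 b9 75 81 f8 54 ca 0f is 9 bytes > B = 5, so hash it first: H(key) = 91 8e, then zero-pad to 5 bytes: K' = 91 8e 00 00 00.
K' ⊕ ipad = a7 b8 36 36 36; K' ⊕ opad = cd d2 5c 5c 5c.
Inner hash: even-index sum = 511 mod 256 = 255; odd-index sum = 500 mod 256 = 244 → ff f4.
Outer hash (recomputed tag): even-index sum = 633 mod 256 = 121; odd-index sum = 557 mod 256 = 45 → 79 2d.
Recomputed tag = 792d; claimed = 792d → match.

valid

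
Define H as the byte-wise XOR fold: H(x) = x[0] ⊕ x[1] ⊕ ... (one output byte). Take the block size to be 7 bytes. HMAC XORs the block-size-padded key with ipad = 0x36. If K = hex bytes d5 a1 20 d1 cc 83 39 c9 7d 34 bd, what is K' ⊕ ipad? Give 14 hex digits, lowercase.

Key hex bytes d5 a1 20 d1 cc 83 39 c9 7d 34 bd is 11 bytes > B = 7, so hash it first: H(key) = ce, then zero-pad to 7 bytes: K' = ce 00 00 00 00 00 00.
XOR each byte with 0x36: ce⊕36=f8, 00⊕36=36, 00⊕36=36, 00⊕36=36, 00⊕36=36, 00⊕36=36, 00⊕36=36.

f8363636363636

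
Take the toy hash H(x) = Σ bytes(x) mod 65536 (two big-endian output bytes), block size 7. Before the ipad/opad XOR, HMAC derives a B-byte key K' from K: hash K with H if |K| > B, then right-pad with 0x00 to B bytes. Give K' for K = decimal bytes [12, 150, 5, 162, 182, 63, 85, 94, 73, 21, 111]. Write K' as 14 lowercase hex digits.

03be0000000000

|K| = 11 > B = 7, so first hash the key.
H(K): sum = 12+150+5+162+182+63+85+94+73+21+111 = 958 → 03 be.
Zero-pad H(K) = 03 be to 7 bytes: K' = 03 be 00 00 00 00 00.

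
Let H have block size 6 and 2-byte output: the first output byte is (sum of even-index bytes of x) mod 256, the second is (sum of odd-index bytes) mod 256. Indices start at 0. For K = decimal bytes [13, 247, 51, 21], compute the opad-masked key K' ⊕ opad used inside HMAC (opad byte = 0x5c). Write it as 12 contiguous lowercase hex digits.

Key decimal bytes [13, 247, 51, 21] = 0d f7 33 15 is 4 bytes ≤ B = 6; zero-pad to 6 bytes: K' = 0d f7 33 15 00 00.
XOR each byte with 0x5c: 0d⊕5c=51, f7⊕5c=ab, 33⊕5c=6f, 15⊕5c=49, 00⊕5c=5c, 00⊕5c=5c.

51ab6f495c5c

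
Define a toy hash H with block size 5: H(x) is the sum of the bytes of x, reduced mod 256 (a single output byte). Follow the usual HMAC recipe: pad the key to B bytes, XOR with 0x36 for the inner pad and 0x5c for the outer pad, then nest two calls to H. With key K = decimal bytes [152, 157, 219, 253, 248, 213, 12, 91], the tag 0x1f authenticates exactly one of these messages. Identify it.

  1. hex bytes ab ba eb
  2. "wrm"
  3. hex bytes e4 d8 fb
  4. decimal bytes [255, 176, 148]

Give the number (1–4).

Key decimal bytes [152, 157, 219, 253, 248, 213, 12, 91] = 98 9d db fd f8 d5 0c 5b is 8 bytes > B = 5, so hash it first: H(key) = 41, then zero-pad to 5 bytes: K' = 41 00 00 00 00.
K' ⊕ ipad = 77 36 36 36 36; K' ⊕ opad = 1d 5c 5c 5c 5c.
m1: inner = H(77 36 36 36 36 ab ba eb) = 9f; tag = H(1d 5c 5c 5c 5c 9f) = 2c
m2: inner = H(77 36 36 36 36 77 72 6d) = a5; tag = H(1d 5c 5c 5c 5c a5) = 32
m3: inner = H(77 36 36 36 36 e4 d8 fb) = 06; tag = H(1d 5c 5c 5c 5c 06) = 93
m4: inner = H(77 36 36 36 36 ff b0 94) = 92; tag = H(1d 5c 5c 5c 5c 92) = 1f ← matches

4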